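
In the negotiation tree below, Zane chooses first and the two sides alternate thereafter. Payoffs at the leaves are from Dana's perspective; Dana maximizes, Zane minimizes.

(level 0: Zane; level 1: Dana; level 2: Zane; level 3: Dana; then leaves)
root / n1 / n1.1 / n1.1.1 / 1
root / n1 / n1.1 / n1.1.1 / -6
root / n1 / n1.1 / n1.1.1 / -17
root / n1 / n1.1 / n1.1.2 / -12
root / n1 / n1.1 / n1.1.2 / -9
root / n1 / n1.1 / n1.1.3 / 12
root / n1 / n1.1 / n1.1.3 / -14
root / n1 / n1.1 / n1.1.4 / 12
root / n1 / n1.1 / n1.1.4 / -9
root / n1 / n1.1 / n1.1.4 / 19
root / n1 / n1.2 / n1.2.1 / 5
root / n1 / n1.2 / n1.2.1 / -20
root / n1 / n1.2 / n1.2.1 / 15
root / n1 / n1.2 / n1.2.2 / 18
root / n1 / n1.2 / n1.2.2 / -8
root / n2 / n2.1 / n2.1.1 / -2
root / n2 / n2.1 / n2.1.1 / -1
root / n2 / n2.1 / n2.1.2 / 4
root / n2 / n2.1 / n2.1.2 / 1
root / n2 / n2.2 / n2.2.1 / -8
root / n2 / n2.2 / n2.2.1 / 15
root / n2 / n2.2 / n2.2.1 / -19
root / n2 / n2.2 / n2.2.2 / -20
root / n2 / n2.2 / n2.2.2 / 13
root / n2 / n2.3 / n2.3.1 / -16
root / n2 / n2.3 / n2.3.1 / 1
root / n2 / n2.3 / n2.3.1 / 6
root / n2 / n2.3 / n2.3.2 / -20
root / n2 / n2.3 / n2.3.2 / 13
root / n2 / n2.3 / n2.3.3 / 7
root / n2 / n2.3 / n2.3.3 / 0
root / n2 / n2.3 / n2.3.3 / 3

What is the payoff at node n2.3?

6

n2.3.1 (Dana): max(-16, 1, 6) = 6
n2.3.2 (Dana): max(-20, 13) = 13
n2.3.3 (Dana): max(7, 0, 3) = 7
n2.3 (Zane): min(6, 13, 7) = 6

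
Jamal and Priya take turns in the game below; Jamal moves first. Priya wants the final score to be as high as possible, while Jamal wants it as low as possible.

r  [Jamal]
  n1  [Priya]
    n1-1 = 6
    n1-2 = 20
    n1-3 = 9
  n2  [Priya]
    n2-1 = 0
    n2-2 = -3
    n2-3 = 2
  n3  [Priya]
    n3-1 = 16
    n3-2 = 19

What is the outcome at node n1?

20

n1 (Priya): max(6, 20, 9) = 20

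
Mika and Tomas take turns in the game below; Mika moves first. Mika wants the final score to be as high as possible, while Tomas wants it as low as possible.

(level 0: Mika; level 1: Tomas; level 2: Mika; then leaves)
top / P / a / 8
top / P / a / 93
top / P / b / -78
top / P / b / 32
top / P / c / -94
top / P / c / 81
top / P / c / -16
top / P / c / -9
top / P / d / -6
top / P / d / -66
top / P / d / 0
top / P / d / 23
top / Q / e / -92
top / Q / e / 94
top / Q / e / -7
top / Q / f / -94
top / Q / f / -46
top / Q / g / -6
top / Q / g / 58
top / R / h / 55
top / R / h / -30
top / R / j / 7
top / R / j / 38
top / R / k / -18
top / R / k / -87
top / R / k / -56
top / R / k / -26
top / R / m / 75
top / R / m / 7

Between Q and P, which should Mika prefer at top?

P

e (Mika): max(-92, 94, -7) = 94
f (Mika): max(-94, -46) = -46
g (Mika): max(-6, 58) = 58
Q (Tomas): min(94, -46, 58) = -46
a (Mika): max(8, 93) = 93
b (Mika): max(-78, 32) = 32
c (Mika): max(-94, 81, -16, -9) = 81
d (Mika): max(-6, -66, 0, 23) = 23
P (Tomas): min(93, 32, 81, 23) = 23
Mika prefers the higher value; Q=-46, P=23. P is better since 23 > -46.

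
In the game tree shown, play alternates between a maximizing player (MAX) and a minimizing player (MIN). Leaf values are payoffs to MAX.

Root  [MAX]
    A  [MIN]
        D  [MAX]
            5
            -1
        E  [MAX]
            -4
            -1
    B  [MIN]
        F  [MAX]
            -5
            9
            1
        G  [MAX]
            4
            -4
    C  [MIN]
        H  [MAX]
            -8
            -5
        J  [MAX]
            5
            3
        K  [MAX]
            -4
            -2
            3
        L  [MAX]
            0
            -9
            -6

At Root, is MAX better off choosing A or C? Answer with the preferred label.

A

D (MAX): max(5, -1) = 5
E (MAX): max(-4, -1) = -1
A (MIN): min(5, -1) = -1
H (MAX): max(-8, -5) = -5
J (MAX): max(5, 3) = 5
K (MAX): max(-4, -2, 3) = 3
L (MAX): max(0, -9, -6) = 0
C (MIN): min(-5, 5, 3, 0) = -5
MAX prefers the higher value; A=-1, C=-5. A is better since -1 > -5.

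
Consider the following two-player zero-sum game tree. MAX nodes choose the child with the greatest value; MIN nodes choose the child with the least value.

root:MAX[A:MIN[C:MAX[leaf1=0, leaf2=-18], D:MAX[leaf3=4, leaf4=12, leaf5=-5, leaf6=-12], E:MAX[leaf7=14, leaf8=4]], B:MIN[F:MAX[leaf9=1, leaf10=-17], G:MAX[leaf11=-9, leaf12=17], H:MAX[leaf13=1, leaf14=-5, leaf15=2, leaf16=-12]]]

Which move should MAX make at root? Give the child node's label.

B

C (MAX): max(0, -18) = 0
D (MAX): max(4, 12, -5, -12) = 12
E (MAX): max(14, 4) = 14
A (MIN): min(0, 12, 14) = 0
F (MAX): max(1, -17) = 1
G (MAX): max(-9, 17) = 17
H (MAX): max(1, -5, 2, -12) = 2
B (MIN): min(1, 17, 2) = 1
root (MAX): max(0, 1) = 1
MAX at root wants the highest of {A=0, B=1}, so chooses B.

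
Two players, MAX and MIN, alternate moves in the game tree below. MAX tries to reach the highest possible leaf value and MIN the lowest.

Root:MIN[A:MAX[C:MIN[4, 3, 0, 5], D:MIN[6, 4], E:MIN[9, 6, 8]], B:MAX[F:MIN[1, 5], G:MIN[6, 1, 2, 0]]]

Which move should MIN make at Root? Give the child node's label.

B

C (MIN): min(4, 3, 0, 5) = 0
D (MIN): min(6, 4) = 4
E (MIN): min(9, 6, 8) = 6
A (MAX): max(0, 4, 6) = 6
F (MIN): min(1, 5) = 1
G (MIN): min(6, 1, 2, 0) = 0
B (MAX): max(1, 0) = 1
Root (MIN): min(6, 1) = 1
MIN at Root wants the lowest of {A=6, B=1}, so chooses B.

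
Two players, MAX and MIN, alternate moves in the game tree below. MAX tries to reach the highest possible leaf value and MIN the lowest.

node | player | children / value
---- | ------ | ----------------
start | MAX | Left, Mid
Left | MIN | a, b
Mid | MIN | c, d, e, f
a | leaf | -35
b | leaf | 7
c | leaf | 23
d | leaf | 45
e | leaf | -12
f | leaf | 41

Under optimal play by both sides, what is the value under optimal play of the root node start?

Left (MIN): min(-35, 7) = -35
Mid (MIN): min(23, 45, -12, 41) = -12
start (MAX): max(-35, -12) = -12

-12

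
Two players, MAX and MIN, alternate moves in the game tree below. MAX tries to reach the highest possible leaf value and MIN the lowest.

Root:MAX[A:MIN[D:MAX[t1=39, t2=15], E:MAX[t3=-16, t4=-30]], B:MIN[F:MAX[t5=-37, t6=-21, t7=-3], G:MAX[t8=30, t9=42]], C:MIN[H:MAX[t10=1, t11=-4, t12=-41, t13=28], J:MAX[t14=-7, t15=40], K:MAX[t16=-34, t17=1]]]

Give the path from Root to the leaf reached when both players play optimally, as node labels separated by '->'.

Root -> C -> K -> t17

D (MAX): max(39, 15) = 39
E (MAX): max(-16, -30) = -16
A (MIN): min(39, -16) = -16
F (MAX): max(-37, -21, -3) = -3
G (MAX): max(30, 42) = 42
B (MIN): min(-3, 42) = -3
H (MAX): max(1, -4, -41, 28) = 28
J (MAX): max(-7, 40) = 40
K (MAX): max(-34, 1) = 1
C (MIN): min(28, 40, 1) = 1
Root (MAX): max(-16, -3, 1) = 1
At Root, MAX picks C (highest: 1).
At C, MIN picks K (lowest: 1).
At K, MAX picks t17 (highest: 1).
Terminal value 1.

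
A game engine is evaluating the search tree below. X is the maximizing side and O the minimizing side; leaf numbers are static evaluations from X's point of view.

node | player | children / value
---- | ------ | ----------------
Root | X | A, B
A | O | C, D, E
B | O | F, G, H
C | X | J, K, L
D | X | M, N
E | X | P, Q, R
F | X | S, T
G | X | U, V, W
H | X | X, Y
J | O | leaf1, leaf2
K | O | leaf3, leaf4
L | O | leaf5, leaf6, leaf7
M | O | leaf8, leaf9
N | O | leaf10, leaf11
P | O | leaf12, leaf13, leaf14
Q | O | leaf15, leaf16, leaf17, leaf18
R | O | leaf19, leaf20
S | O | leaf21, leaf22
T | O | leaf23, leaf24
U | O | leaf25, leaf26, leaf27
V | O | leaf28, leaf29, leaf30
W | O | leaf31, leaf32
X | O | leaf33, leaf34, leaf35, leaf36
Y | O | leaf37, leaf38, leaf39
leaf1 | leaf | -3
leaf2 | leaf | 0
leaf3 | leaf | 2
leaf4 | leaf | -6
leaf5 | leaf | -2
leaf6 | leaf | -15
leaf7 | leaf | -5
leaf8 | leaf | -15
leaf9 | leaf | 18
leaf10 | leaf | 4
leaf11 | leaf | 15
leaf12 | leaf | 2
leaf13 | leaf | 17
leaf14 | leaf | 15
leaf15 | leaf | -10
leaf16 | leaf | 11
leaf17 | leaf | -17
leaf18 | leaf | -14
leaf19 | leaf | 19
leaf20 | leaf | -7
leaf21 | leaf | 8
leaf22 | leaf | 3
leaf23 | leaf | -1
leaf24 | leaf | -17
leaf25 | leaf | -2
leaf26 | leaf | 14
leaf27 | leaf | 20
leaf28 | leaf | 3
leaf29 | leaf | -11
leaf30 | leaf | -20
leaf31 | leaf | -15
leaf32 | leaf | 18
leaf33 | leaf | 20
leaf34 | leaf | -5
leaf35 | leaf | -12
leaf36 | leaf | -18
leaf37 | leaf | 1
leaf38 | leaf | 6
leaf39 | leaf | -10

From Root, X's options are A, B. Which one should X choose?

J (O): min(-3, 0) = -3
K (O): min(2, -6) = -6
L (O): min(-2, -15, -5) = -15
C (X): max(-3, -6, -15) = -3
M (O): min(-15, 18) = -15
N (O): min(4, 15) = 4
D (X): max(-15, 4) = 4
P (O): min(2, 17, 15) = 2
Q (O): min(-10, 11, -17, -14) = -17
R (O): min(19, -7) = -7
E (X): max(2, -17, -7) = 2
A (O): min(-3, 4, 2) = -3
S (O): min(8, 3) = 3
T (O): min(-1, -17) = -17
F (X): max(3, -17) = 3
U (O): min(-2, 14, 20) = -2
V (O): min(3, -11, -20) = -20
W (O): min(-15, 18) = -15
G (X): max(-2, -20, -15) = -2
X (O): min(20, -5, -12, -18) = -18
Y (O): min(1, 6, -10) = -10
H (X): max(-18, -10) = -10
B (O): min(3, -2, -10) = -10
Root (X): max(-3, -10) = -3
X at Root wants the highest of {A=-3, B=-10}, so chooses A.

A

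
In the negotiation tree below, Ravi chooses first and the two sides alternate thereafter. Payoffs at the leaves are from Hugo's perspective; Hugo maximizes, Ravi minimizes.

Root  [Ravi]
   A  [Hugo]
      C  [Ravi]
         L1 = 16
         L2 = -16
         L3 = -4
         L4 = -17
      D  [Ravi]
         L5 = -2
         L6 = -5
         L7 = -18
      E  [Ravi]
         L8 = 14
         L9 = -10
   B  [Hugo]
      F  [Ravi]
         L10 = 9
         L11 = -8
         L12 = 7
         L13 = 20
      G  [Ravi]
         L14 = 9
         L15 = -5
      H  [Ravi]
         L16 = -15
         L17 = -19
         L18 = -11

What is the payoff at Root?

-10

C (Ravi): min(16, -16, -4, -17) = -17
D (Ravi): min(-2, -5, -18) = -18
E (Ravi): min(14, -10) = -10
A (Hugo): max(-17, -18, -10) = -10
F (Ravi): min(9, -8, 7, 20) = -8
G (Ravi): min(9, -5) = -5
H (Ravi): min(-15, -19, -11) = -19
B (Hugo): max(-8, -5, -19) = -5
Root (Ravi): min(-10, -5) = -10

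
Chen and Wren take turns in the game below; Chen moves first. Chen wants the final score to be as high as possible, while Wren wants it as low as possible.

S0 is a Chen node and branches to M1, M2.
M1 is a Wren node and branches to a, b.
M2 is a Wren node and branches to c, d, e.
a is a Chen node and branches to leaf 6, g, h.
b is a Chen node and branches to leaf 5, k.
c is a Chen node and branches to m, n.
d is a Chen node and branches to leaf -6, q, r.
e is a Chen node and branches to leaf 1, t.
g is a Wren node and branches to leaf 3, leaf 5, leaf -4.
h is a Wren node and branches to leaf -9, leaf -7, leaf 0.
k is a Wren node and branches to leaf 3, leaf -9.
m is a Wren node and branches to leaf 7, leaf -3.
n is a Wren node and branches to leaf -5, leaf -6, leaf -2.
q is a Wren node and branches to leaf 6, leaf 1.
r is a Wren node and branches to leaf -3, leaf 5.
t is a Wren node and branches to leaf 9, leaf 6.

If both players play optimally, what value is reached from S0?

g (Wren): min(3, 5, -4) = -4
h (Wren): min(-9, -7, 0) = -9
a (Chen): max(6, -4, -9) = 6
k (Wren): min(3, -9) = -9
b (Chen): max(5, -9) = 5
M1 (Wren): min(6, 5) = 5
m (Wren): min(7, -3) = -3
n (Wren): min(-5, -6, -2) = -6
c (Chen): max(-3, -6) = -3
q (Wren): min(6, 1) = 1
r (Wren): min(-3, 5) = -3
d (Chen): max(-6, 1, -3) = 1
t (Wren): min(9, 6) = 6
e (Chen): max(1, 6) = 6
M2 (Wren): min(-3, 1, 6) = -3
S0 (Chen): max(5, -3) = 5

5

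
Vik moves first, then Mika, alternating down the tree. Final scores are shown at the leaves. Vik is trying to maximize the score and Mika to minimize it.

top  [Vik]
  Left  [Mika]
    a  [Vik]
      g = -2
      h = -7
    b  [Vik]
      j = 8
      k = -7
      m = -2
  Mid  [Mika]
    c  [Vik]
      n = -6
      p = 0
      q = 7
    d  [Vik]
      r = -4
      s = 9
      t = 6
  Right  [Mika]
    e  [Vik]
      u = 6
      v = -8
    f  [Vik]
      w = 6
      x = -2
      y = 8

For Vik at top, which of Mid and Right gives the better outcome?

c (Vik): max(-6, 0, 7) = 7
d (Vik): max(-4, 9, 6) = 9
Mid (Mika): min(7, 9) = 7
e (Vik): max(6, -8) = 6
f (Vik): max(6, -2, 8) = 8
Right (Mika): min(6, 8) = 6
Vik prefers the higher value; Mid=7, Right=6. Mid is better since 7 > 6.

Mid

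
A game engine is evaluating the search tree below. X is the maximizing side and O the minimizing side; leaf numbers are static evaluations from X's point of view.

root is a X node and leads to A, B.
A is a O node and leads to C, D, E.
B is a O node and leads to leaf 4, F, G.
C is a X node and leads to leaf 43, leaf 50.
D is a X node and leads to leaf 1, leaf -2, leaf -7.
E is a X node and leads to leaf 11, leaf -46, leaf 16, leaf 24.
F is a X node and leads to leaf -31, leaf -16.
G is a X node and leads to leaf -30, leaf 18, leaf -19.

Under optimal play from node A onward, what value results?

C (X): max(43, 50) = 50
D (X): max(1, -2, -7) = 1
E (X): max(11, -46, 16, 24) = 24
A (O): min(50, 1, 24) = 1

1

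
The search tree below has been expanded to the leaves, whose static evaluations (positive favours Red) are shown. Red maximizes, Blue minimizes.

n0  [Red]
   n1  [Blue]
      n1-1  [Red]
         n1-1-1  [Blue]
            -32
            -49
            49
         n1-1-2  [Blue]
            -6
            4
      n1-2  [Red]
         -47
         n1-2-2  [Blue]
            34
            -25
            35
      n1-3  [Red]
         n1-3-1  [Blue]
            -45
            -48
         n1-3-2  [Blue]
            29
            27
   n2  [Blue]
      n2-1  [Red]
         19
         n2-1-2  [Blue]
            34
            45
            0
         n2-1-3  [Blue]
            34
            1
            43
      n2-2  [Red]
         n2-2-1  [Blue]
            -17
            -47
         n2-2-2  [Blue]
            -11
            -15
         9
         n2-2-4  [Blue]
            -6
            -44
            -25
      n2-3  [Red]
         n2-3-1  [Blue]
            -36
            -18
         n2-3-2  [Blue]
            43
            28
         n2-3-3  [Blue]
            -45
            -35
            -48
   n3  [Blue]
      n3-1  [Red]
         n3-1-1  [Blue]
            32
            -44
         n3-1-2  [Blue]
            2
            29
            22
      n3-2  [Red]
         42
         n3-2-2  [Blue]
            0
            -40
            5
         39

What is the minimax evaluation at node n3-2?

42

n3-2-2 (Blue): min(0, -40, 5) = -40
n3-2 (Red): max(42, -40, 39) = 42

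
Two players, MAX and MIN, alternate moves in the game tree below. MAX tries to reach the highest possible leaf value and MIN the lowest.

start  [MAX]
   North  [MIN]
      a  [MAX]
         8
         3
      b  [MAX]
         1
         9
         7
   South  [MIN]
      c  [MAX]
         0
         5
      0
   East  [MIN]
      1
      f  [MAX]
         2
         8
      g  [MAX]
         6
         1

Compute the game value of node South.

0

c (MAX): max(0, 5) = 5
South (MIN): min(5, 0) = 0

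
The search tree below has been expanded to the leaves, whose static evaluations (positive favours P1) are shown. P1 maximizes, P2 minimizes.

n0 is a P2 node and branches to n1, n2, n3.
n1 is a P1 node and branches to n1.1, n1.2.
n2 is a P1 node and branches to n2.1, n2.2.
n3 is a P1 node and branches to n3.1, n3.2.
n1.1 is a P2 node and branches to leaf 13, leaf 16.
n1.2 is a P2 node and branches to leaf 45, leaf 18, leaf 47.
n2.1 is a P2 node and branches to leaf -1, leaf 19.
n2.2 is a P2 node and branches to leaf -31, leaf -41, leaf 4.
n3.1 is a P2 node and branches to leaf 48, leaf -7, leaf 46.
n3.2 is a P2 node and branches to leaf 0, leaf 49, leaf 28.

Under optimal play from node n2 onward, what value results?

n2.1 (P2): min(-1, 19) = -1
n2.2 (P2): min(-31, -41, 4) = -41
n2 (P1): max(-1, -41) = -1

-1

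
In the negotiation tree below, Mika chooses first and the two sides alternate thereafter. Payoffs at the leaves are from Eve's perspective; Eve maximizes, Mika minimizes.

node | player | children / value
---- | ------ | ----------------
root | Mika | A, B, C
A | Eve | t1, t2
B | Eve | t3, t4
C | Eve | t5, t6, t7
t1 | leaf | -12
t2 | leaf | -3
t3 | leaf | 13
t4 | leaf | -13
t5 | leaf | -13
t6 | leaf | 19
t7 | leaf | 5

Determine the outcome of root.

A (Eve): max(-12, -3) = -3
B (Eve): max(13, -13) = 13
C (Eve): max(-13, 19, 5) = 19
root (Mika): min(-3, 13, 19) = -3

-3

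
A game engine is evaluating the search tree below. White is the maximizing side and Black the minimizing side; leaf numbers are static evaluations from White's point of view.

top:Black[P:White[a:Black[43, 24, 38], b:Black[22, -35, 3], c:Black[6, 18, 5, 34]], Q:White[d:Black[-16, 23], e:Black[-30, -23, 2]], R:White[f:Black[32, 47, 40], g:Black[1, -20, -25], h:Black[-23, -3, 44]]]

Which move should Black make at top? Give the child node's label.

Q

a (Black): min(43, 24, 38) = 24
b (Black): min(22, -35, 3) = -35
c (Black): min(6, 18, 5, 34) = 5
P (White): max(24, -35, 5) = 24
d (Black): min(-16, 23) = -16
e (Black): min(-30, -23, 2) = -30
Q (White): max(-16, -30) = -16
f (Black): min(32, 47, 40) = 32
g (Black): min(1, -20, -25) = -25
h (Black): min(-23, -3, 44) = -23
R (White): max(32, -25, -23) = 32
top (Black): min(24, -16, 32) = -16
Black at top wants the lowest of {P=24, Q=-16, R=32}, so chooses Q.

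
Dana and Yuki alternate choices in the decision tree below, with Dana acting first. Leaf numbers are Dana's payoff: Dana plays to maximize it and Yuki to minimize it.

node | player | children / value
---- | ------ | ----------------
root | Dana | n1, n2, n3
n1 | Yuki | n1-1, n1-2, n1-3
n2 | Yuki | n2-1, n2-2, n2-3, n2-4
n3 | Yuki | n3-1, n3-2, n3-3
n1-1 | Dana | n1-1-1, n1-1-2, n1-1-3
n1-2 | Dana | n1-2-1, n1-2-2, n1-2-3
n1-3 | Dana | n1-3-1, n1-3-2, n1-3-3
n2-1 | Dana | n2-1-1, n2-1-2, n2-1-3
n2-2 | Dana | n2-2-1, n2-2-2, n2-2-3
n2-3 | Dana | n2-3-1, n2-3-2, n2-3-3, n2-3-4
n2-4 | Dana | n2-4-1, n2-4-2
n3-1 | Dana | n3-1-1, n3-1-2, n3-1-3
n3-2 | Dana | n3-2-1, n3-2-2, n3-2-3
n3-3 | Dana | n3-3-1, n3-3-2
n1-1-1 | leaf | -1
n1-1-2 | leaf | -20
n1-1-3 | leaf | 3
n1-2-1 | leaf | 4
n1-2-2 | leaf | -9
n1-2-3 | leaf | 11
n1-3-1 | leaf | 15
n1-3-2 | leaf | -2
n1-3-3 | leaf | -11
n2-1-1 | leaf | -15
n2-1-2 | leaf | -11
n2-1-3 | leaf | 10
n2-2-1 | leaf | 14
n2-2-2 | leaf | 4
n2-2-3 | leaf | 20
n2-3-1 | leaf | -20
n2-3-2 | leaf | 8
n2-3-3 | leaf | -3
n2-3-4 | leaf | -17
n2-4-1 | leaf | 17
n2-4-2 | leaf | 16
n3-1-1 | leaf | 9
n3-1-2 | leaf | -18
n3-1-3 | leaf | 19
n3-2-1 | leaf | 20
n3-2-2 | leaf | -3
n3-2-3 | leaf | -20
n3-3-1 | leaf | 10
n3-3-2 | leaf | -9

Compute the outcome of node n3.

n3-1 (Dana): max(9, -18, 19) = 19
n3-2 (Dana): max(20, -3, -20) = 20
n3-3 (Dana): max(10, -9) = 10
n3 (Yuki): min(19, 20, 10) = 10

10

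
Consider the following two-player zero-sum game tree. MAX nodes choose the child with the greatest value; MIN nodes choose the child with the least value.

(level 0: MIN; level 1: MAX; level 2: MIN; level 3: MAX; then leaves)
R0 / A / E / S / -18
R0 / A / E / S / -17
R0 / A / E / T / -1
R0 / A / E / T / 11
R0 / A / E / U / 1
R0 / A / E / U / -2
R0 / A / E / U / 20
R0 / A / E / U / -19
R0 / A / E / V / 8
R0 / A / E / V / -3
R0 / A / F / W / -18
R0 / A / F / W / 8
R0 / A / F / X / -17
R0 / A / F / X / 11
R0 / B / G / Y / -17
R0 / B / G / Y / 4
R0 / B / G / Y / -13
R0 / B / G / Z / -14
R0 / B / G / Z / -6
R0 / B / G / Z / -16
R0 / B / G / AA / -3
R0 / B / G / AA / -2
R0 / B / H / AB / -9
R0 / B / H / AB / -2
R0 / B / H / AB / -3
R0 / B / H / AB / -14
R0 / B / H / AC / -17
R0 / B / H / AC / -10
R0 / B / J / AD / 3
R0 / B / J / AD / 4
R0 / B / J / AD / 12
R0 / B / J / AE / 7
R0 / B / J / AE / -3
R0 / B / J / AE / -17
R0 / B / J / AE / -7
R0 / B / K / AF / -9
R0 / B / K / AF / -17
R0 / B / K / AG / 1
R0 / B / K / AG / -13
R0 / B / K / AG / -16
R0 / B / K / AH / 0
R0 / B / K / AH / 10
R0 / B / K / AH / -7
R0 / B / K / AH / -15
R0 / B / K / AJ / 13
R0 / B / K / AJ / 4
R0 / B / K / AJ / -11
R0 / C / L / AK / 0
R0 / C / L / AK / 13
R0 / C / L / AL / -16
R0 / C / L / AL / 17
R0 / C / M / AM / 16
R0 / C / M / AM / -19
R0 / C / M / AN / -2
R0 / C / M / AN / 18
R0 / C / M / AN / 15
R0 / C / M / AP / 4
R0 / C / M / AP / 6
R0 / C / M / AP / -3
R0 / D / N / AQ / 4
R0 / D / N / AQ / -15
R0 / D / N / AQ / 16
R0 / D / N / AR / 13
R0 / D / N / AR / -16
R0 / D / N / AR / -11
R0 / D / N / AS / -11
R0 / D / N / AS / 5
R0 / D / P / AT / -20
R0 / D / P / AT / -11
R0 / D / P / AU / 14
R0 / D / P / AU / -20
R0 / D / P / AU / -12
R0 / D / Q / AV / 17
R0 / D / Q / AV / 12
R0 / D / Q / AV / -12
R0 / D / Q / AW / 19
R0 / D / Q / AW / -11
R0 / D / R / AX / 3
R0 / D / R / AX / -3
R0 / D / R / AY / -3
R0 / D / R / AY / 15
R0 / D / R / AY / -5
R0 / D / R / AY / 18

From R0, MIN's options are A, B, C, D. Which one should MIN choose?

S (MAX): max(-18, -17) = -17
T (MAX): max(-1, 11) = 11
U (MAX): max(1, -2, 20, -19) = 20
V (MAX): max(8, -3) = 8
E (MIN): min(-17, 11, 20, 8) = -17
W (MAX): max(-18, 8) = 8
X (MAX): max(-17, 11) = 11
F (MIN): min(8, 11) = 8
A (MAX): max(-17, 8) = 8
Y (MAX): max(-17, 4, -13) = 4
Z (MAX): max(-14, -6, -16) = -6
AA (MAX): max(-3, -2) = -2
G (MIN): min(4, -6, -2) = -6
AB (MAX): max(-9, -2, -3, -14) = -2
AC (MAX): max(-17, -10) = -10
H (MIN): min(-2, -10) = -10
AD (MAX): max(3, 4, 12) = 12
AE (MAX): max(7, -3, -17, -7) = 7
J (MIN): min(12, 7) = 7
AF (MAX): max(-9, -17) = -9
AG (MAX): max(1, -13, -16) = 1
AH (MAX): max(0, 10, -7, -15) = 10
AJ (MAX): max(13, 4, -11) = 13
K (MIN): min(-9, 1, 10, 13) = -9
B (MAX): max(-6, -10, 7, -9) = 7
AK (MAX): max(0, 13) = 13
AL (MAX): max(-16, 17) = 17
L (MIN): min(13, 17) = 13
AM (MAX): max(16, -19) = 16
AN (MAX): max(-2, 18, 15) = 18
AP (MAX): max(4, 6, -3) = 6
M (MIN): min(16, 18, 6) = 6
C (MAX): max(13, 6) = 13
AQ (MAX): max(4, -15, 16) = 16
AR (MAX): max(13, -16, -11) = 13
AS (MAX): max(-11, 5) = 5
N (MIN): min(16, 13, 5) = 5
AT (MAX): max(-20, -11) = -11
AU (MAX): max(14, -20, -12) = 14
P (MIN): min(-11, 14) = -11
AV (MAX): max(17, 12, -12) = 17
AW (MAX): max(19, -11) = 19
Q (MIN): min(17, 19) = 17
AX (MAX): max(3, -3) = 3
AY (MAX): max(-3, 15, -5, 18) = 18
R (MIN): min(3, 18) = 3
D (MAX): max(5, -11, 17, 3) = 17
R0 (MIN): min(8, 7, 13, 17) = 7
MIN at R0 wants the lowest of {A=8, B=7, C=13, D=17}, so chooses B.

B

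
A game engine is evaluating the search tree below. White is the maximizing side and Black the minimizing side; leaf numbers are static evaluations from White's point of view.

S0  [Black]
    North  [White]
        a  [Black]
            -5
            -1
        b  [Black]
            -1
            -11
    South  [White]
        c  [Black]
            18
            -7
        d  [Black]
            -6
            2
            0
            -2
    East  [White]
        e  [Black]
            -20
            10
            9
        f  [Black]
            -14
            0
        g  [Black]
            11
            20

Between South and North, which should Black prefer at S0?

c (Black): min(18, -7) = -7
d (Black): min(-6, 2, 0, -2) = -6
South (White): max(-7, -6) = -6
a (Black): min(-5, -1) = -5
b (Black): min(-1, -11) = -11
North (White): max(-5, -11) = -5
Black prefers the lower value; South=-6, North=-5. South is better since -6 < -5.

South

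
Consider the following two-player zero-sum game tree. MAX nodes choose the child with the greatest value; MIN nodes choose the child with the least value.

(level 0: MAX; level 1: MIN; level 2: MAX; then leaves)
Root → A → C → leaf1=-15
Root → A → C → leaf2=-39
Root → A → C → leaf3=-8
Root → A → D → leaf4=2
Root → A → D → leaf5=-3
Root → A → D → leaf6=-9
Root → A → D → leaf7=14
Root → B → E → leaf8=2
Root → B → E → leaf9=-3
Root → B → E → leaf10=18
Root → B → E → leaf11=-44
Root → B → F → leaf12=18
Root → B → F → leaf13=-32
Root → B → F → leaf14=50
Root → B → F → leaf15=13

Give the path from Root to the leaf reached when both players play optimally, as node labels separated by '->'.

Root -> B -> E -> leaf10

C (MAX): max(-15, -39, -8) = -8
D (MAX): max(2, -3, -9, 14) = 14
A (MIN): min(-8, 14) = -8
E (MAX): max(2, -3, 18, -44) = 18
F (MAX): max(18, -32, 50, 13) = 50
B (MIN): min(18, 50) = 18
Root (MAX): max(-8, 18) = 18
At Root, MAX picks B (highest: 18).
At B, MIN picks E (lowest: 18).
At E, MAX picks leaf10 (highest: 18).
Terminal value 18.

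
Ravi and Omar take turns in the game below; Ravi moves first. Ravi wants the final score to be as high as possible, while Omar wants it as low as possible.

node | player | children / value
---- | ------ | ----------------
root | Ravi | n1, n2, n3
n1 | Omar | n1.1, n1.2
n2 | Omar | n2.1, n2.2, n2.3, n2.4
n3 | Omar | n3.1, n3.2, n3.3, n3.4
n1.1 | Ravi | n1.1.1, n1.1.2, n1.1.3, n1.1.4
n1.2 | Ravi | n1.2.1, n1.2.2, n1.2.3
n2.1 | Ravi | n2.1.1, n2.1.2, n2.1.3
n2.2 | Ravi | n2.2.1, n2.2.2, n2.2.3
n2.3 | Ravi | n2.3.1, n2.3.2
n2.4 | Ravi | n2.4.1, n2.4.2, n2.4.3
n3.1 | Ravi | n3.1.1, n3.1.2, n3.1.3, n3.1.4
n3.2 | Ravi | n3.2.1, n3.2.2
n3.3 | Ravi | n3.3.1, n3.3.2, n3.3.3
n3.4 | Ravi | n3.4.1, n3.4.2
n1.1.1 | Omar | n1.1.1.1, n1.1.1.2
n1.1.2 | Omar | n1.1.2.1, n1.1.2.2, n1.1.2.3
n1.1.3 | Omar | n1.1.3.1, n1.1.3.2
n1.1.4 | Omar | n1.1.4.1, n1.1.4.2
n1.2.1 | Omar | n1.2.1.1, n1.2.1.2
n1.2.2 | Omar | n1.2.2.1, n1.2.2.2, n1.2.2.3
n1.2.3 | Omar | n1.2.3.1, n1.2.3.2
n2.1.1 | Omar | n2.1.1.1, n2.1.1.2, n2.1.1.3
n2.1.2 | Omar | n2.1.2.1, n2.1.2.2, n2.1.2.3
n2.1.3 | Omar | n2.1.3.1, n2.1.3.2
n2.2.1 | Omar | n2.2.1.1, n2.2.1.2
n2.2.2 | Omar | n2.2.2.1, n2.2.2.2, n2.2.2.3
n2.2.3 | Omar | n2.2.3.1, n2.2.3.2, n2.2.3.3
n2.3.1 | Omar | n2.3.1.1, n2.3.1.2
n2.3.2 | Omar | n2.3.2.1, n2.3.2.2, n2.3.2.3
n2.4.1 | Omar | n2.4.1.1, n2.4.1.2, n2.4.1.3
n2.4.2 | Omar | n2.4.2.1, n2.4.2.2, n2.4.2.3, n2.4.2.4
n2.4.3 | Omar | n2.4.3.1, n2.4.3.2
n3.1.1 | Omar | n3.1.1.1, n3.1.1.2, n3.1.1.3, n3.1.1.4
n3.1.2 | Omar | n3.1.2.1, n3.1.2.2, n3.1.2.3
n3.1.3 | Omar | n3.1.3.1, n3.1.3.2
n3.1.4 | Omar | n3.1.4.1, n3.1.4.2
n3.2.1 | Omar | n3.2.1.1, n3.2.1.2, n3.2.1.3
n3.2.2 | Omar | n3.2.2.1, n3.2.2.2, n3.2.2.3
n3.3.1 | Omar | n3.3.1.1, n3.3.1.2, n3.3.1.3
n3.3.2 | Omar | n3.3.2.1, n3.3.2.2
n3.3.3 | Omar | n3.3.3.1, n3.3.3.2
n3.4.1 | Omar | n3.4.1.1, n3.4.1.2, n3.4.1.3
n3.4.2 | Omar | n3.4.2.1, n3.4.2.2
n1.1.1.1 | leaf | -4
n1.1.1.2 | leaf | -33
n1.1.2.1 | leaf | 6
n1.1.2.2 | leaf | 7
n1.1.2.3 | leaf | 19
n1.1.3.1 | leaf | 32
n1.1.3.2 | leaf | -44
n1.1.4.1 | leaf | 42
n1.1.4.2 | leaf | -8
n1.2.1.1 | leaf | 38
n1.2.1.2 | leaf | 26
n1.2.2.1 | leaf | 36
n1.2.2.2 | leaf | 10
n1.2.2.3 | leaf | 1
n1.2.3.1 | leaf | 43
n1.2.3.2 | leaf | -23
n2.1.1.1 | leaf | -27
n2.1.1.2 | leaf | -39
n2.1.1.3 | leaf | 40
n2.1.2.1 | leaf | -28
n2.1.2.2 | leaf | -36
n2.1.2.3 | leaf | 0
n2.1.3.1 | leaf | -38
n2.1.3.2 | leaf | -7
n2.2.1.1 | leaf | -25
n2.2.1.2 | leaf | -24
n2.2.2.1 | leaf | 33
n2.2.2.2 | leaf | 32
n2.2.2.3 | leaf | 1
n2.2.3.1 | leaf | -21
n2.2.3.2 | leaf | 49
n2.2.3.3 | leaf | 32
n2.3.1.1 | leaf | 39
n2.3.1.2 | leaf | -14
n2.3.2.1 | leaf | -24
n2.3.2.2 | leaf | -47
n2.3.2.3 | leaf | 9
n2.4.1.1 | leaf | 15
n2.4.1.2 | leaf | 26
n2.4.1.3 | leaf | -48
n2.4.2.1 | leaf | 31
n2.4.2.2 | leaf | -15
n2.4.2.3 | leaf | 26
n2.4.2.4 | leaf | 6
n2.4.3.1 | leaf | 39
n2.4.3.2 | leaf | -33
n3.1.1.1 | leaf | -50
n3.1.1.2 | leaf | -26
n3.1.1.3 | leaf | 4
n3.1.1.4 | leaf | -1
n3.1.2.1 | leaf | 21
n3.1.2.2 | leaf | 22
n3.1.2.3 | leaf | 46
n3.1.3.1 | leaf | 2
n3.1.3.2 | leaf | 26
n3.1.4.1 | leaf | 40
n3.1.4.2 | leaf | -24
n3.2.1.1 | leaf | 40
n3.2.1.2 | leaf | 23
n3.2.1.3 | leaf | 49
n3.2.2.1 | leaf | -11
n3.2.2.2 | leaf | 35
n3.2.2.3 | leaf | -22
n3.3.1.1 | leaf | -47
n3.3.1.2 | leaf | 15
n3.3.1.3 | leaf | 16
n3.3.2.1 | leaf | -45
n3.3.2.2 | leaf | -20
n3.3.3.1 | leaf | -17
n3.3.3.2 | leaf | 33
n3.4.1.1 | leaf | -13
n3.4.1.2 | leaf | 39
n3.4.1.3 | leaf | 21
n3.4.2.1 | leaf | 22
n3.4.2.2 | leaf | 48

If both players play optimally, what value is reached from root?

n1.1.1 (Omar): min(-4, -33) = -33
n1.1.2 (Omar): min(6, 7, 19) = 6
n1.1.3 (Omar): min(32, -44) = -44
n1.1.4 (Omar): min(42, -8) = -8
n1.1 (Ravi): max(-33, 6, -44, -8) = 6
n1.2.1 (Omar): min(38, 26) = 26
n1.2.2 (Omar): min(36, 10, 1) = 1
n1.2.3 (Omar): min(43, -23) = -23
n1.2 (Ravi): max(26, 1, -23) = 26
n1 (Omar): min(6, 26) = 6
n2.1.1 (Omar): min(-27, -39, 40) = -39
n2.1.2 (Omar): min(-28, -36, 0) = -36
n2.1.3 (Omar): min(-38, -7) = -38
n2.1 (Ravi): max(-39, -36, -38) = -36
n2.2.1 (Omar): min(-25, -24) = -25
n2.2.2 (Omar): min(33, 32, 1) = 1
n2.2.3 (Omar): min(-21, 49, 32) = -21
n2.2 (Ravi): max(-25, 1, -21) = 1
n2.3.1 (Omar): min(39, -14) = -14
n2.3.2 (Omar): min(-24, -47, 9) = -47
n2.3 (Ravi): max(-14, -47) = -14
n2.4.1 (Omar): min(15, 26, -48) = -48
n2.4.2 (Omar): min(31, -15, 26, 6) = -15
n2.4.3 (Omar): min(39, -33) = -33
n2.4 (Ravi): max(-48, -15, -33) = -15
n2 (Omar): min(-36, 1, -14, -15) = -36
n3.1.1 (Omar): min(-50, -26, 4, -1) = -50
n3.1.2 (Omar): min(21, 22, 46) = 21
n3.1.3 (Omar): min(2, 26) = 2
n3.1.4 (Omar): min(40, -24) = -24
n3.1 (Ravi): max(-50, 21, 2, -24) = 21
n3.2.1 (Omar): min(40, 23, 49) = 23
n3.2.2 (Omar): min(-11, 35, -22) = -22
n3.2 (Ravi): max(23, -22) = 23
n3.3.1 (Omar): min(-47, 15, 16) = -47
n3.3.2 (Omar): min(-45, -20) = -45
n3.3.3 (Omar): min(-17, 33) = -17
n3.3 (Ravi): max(-47, -45, -17) = -17
n3.4.1 (Omar): min(-13, 39, 21) = -13
n3.4.2 (Omar): min(22, 48) = 22
n3.4 (Ravi): max(-13, 22) = 22
n3 (Omar): min(21, 23, -17, 22) = -17
root (Ravi): max(6, -36, -17) = 6

6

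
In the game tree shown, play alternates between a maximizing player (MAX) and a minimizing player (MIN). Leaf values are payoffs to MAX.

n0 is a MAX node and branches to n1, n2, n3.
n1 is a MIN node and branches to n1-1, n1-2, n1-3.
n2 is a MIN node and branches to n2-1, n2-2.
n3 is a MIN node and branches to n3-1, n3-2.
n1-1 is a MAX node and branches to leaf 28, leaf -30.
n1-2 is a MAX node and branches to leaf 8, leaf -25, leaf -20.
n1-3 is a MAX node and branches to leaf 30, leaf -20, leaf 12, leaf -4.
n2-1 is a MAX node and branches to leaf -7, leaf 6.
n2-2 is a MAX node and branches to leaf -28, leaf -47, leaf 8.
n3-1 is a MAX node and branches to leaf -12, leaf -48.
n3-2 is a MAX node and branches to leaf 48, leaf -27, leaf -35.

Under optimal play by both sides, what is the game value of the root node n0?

8

n1-1 (MAX): max(28, -30) = 28
n1-2 (MAX): max(8, -25, -20) = 8
n1-3 (MAX): max(30, -20, 12, -4) = 30
n1 (MIN): min(28, 8, 30) = 8
n2-1 (MAX): max(-7, 6) = 6
n2-2 (MAX): max(-28, -47, 8) = 8
n2 (MIN): min(6, 8) = 6
n3-1 (MAX): max(-12, -48) = -12
n3-2 (MAX): max(48, -27, -35) = 48
n3 (MIN): min(-12, 48) = -12
n0 (MAX): max(8, 6, -12) = 8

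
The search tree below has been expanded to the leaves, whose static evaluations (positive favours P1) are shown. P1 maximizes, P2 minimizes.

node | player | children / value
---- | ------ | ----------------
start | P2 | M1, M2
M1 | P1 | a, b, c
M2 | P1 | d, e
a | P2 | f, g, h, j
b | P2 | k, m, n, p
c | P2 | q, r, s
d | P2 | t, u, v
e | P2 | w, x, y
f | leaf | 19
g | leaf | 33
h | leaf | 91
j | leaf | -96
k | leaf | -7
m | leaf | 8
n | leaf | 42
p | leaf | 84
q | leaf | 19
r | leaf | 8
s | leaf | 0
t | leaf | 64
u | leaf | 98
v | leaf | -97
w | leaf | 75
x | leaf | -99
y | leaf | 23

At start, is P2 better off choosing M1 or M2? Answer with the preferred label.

a (P2): min(19, 33, 91, -96) = -96
b (P2): min(-7, 8, 42, 84) = -7
c (P2): min(19, 8, 0) = 0
M1 (P1): max(-96, -7, 0) = 0
d (P2): min(64, 98, -97) = -97
e (P2): min(75, -99, 23) = -99
M2 (P1): max(-97, -99) = -97
P2 prefers the lower value; M1=0, M2=-97. M2 is better since -97 < 0.

M2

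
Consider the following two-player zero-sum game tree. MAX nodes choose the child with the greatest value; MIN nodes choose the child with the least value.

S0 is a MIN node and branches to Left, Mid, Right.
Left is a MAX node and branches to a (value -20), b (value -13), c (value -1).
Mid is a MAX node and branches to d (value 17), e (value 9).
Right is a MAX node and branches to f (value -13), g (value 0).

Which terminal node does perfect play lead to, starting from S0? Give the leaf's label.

c

Left (MAX): max(-20, -13, -1) = -1
Mid (MAX): max(17, 9) = 17
Right (MAX): max(-13, 0) = 0
S0 (MIN): min(-1, 17, 0) = -1
At S0, MIN picks Left (lowest: -1).
At Left, MAX picks c (highest: -1).
Terminal value -1.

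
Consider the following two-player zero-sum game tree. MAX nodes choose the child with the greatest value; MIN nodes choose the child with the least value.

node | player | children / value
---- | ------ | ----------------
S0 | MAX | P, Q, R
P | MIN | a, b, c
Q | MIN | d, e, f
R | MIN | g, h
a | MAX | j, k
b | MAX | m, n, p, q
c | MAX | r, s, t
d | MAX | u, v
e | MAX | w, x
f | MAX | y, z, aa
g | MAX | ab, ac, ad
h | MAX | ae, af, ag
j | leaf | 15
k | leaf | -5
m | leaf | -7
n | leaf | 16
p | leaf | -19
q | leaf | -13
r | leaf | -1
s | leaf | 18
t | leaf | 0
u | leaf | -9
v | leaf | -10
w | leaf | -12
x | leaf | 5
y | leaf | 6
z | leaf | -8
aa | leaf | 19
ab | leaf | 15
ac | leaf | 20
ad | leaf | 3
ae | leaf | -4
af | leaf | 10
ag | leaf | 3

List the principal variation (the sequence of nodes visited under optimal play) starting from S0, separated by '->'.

a (MAX): max(15, -5) = 15
b (MAX): max(-7, 16, -19, -13) = 16
c (MAX): max(-1, 18, 0) = 18
P (MIN): min(15, 16, 18) = 15
d (MAX): max(-9, -10) = -9
e (MAX): max(-12, 5) = 5
f (MAX): max(6, -8, 19) = 19
Q (MIN): min(-9, 5, 19) = -9
g (MAX): max(15, 20, 3) = 20
h (MAX): max(-4, 10, 3) = 10
R (MIN): min(20, 10) = 10
S0 (MAX): max(15, -9, 10) = 15
At S0, MAX picks P (highest: 15).
At P, MIN picks a (lowest: 15).
At a, MAX picks j (highest: 15).
Terminal value 15.

S0 -> P -> a -> j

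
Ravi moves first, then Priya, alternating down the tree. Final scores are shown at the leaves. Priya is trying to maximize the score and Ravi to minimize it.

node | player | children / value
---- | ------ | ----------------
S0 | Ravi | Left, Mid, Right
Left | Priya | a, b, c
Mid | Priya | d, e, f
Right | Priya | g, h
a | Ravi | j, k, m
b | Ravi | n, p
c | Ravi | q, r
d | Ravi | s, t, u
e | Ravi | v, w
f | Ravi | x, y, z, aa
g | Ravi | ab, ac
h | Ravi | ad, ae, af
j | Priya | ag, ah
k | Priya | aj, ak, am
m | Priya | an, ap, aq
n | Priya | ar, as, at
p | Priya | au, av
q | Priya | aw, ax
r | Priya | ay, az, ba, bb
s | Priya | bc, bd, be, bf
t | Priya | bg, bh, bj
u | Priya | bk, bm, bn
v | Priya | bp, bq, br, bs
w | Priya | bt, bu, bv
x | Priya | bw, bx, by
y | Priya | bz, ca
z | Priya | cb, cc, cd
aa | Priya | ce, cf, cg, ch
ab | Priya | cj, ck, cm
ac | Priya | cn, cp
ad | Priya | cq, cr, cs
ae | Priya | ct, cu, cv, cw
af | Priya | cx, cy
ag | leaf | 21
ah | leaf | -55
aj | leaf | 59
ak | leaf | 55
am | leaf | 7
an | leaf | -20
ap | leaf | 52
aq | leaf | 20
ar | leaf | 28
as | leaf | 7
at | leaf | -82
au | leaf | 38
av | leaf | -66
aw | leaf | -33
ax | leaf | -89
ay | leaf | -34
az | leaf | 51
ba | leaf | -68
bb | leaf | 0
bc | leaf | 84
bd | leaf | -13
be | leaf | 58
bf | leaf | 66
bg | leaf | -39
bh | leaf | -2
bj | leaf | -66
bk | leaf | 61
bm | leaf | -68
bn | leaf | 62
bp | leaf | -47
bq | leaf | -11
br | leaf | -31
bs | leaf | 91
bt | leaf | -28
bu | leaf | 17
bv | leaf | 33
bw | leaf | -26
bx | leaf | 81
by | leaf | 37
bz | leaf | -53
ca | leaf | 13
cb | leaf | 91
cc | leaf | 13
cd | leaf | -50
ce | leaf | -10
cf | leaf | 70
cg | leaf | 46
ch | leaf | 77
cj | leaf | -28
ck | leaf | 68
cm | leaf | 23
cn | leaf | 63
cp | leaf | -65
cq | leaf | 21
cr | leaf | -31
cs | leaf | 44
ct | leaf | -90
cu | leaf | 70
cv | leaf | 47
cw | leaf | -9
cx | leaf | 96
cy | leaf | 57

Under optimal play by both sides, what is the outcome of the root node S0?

j (Priya): max(21, -55) = 21
k (Priya): max(59, 55, 7) = 59
m (Priya): max(-20, 52, 20) = 52
a (Ravi): min(21, 59, 52) = 21
n (Priya): max(28, 7, -82) = 28
p (Priya): max(38, -66) = 38
b (Ravi): min(28, 38) = 28
q (Priya): max(-33, -89) = -33
r (Priya): max(-34, 51, -68, 0) = 51
c (Ravi): min(-33, 51) = -33
Left (Priya): max(21, 28, -33) = 28
s (Priya): max(84, -13, 58, 66) = 84
t (Priya): max(-39, -2, -66) = -2
u (Priya): max(61, -68, 62) = 62
d (Ravi): min(84, -2, 62) = -2
v (Priya): max(-47, -11, -31, 91) = 91
w (Priya): max(-28, 17, 33) = 33
e (Ravi): min(91, 33) = 33
x (Priya): max(-26, 81, 37) = 81
y (Priya): max(-53, 13) = 13
z (Priya): max(91, 13, -50) = 91
aa (Priya): max(-10, 70, 46, 77) = 77
f (Ravi): min(81, 13, 91, 77) = 13
Mid (Priya): max(-2, 33, 13) = 33
ab (Priya): max(-28, 68, 23) = 68
ac (Priya): max(63, -65) = 63
g (Ravi): min(68, 63) = 63
ad (Priya): max(21, -31, 44) = 44
ae (Priya): max(-90, 70, 47, -9) = 70
af (Priya): max(96, 57) = 96
h (Ravi): min(44, 70, 96) = 44
Right (Priya): max(63, 44) = 63
S0 (Ravi): min(28, 33, 63) = 28

28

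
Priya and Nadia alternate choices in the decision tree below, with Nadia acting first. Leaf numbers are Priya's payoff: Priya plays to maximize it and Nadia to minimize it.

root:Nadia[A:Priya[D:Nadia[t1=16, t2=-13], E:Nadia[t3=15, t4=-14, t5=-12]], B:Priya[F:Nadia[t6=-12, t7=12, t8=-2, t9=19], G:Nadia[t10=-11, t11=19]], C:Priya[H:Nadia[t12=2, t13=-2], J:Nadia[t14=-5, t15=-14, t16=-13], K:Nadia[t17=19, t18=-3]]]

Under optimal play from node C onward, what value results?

-2

H (Nadia): min(2, -2) = -2
J (Nadia): min(-5, -14, -13) = -14
K (Nadia): min(19, -3) = -3
C (Priya): max(-2, -14, -3) = -2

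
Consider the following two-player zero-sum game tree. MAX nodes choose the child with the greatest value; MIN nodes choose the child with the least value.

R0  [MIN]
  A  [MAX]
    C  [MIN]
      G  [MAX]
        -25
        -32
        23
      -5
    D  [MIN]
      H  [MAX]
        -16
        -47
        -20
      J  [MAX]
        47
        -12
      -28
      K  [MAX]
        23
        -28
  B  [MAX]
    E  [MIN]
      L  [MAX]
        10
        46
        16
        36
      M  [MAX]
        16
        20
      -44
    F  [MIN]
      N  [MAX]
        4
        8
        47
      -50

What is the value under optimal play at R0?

-44

G (MAX): max(-25, -32, 23) = 23
C (MIN): min(23, -5) = -5
H (MAX): max(-16, -47, -20) = -16
J (MAX): max(47, -12) = 47
K (MAX): max(23, -28) = 23
D (MIN): min(-16, 47, -28, 23) = -28
A (MAX): max(-5, -28) = -5
L (MAX): max(10, 46, 16, 36) = 46
M (MAX): max(16, 20) = 20
E (MIN): min(46, 20, -44) = -44
N (MAX): max(4, 8, 47) = 47
F (MIN): min(47, -50) = -50
B (MAX): max(-44, -50) = -44
R0 (MIN): min(-5, -44) = -44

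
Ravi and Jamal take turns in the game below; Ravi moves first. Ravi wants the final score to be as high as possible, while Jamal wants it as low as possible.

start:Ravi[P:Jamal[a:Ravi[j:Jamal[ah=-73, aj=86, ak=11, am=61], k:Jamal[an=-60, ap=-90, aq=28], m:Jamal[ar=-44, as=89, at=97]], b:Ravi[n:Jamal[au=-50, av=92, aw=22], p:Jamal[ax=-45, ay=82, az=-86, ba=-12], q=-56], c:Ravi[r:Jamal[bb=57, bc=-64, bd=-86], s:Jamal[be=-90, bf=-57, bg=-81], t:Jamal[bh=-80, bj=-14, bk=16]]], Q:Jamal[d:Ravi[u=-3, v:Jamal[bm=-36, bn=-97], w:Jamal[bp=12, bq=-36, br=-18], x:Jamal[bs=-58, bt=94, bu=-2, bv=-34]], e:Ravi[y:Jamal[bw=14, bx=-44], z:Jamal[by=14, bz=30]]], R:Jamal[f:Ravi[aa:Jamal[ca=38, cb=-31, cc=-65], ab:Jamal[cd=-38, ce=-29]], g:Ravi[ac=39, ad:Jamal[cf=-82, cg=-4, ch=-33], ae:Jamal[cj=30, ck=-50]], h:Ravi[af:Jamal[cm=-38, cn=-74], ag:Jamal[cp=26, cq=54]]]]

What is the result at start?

-3

j (Jamal): min(-73, 86, 11, 61) = -73
k (Jamal): min(-60, -90, 28) = -90
m (Jamal): min(-44, 89, 97) = -44
a (Ravi): max(-73, -90, -44) = -44
n (Jamal): min(-50, 92, 22) = -50
p (Jamal): min(-45, 82, -86, -12) = -86
b (Ravi): max(-50, -86, -56) = -50
r (Jamal): min(57, -64, -86) = -86
s (Jamal): min(-90, -57, -81) = -90
t (Jamal): min(-80, -14, 16) = -80
c (Ravi): max(-86, -90, -80) = -80
P (Jamal): min(-44, -50, -80) = -80
v (Jamal): min(-36, -97) = -97
w (Jamal): min(12, -36, -18) = -36
x (Jamal): min(-58, 94, -2, -34) = -58
d (Ravi): max(-3, -97, -36, -58) = -3
y (Jamal): min(14, -44) = -44
z (Jamal): min(14, 30) = 14
e (Ravi): max(-44, 14) = 14
Q (Jamal): min(-3, 14) = -3
aa (Jamal): min(38, -31, -65) = -65
ab (Jamal): min(-38, -29) = -38
f (Ravi): max(-65, -38) = -38
ad (Jamal): min(-82, -4, -33) = -82
ae (Jamal): min(30, -50) = -50
g (Ravi): max(39, -82, -50) = 39
af (Jamal): min(-38, -74) = -74
ag (Jamal): min(26, 54) = 26
h (Ravi): max(-74, 26) = 26
R (Jamal): min(-38, 39, 26) = -38
start (Ravi): max(-80, -3, -38) = -3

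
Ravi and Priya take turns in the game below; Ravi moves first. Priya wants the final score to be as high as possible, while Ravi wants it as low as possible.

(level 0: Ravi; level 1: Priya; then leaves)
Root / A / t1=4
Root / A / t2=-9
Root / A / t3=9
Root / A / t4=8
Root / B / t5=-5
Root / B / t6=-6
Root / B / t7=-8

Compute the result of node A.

9

A (Priya): max(4, -9, 9, 8) = 9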